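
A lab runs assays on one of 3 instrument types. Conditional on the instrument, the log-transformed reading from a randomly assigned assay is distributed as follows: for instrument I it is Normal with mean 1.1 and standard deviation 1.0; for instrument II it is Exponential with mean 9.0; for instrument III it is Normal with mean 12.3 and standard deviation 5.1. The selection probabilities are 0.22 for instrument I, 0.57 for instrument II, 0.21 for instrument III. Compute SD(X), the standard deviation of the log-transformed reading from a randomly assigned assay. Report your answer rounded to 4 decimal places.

Per component, I: μ=1.1, E[X²]=2.21; II: μ=9, E[X²]=162; III: μ=12.3, E[X²]=177.3.
E[X] = 0.22·1.1 + 0.57·9 + 0.21·12.3 = 7.955.
E[X²] = 0.22·2.21 + 0.57·162 + 0.21·177.3 = 130.059.
Var(X) = E[X²] − (E[X])² = 130.059 − 63.282 = 66.7772.
SD(X) = √66.7772 = 8.17173.

8.1717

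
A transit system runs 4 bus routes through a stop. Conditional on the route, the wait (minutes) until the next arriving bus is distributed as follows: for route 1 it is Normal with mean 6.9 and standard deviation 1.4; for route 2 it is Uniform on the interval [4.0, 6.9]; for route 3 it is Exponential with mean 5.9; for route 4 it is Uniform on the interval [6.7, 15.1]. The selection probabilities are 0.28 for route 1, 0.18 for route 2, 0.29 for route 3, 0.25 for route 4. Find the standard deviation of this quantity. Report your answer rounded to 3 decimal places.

4.087

Per component, 1: μ=6.9, E[X²]=49.57; 2: μ=5.45, E[X²]=30.4033; 3: μ=5.9, E[X²]=69.62; 4: μ=10.9, E[X²]=124.69.
E[X] = 0.28·6.9 + 0.18·5.45 + 0.29·5.9 + 0.25·10.9 = 7.349.
E[X²] = 0.28·49.57 + 0.18·30.4033 + 0.29·69.62 + 0.25·124.69 = 70.7145.
Var(X) = E[X²] − (E[X])² = 70.7145 − 54.0078 = 16.7067.
SD(X) = √16.7067 = 4.08738.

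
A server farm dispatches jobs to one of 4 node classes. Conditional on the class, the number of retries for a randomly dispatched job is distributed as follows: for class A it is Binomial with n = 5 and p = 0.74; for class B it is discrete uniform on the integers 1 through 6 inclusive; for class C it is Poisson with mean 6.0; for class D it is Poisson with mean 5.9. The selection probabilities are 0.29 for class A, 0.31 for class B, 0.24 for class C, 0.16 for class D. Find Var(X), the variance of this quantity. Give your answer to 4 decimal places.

Per component, A: μ=3.7, E[X²]=14.652; B: μ=3.5, E[X²]=15.1667; C: μ=6, E[X²]=42; D: μ=5.9, E[X²]=40.71.
E[X] = 0.29·3.7 + 0.31·3.5 + 0.24·6 + 0.16·5.9 = 4.542.
E[X²] = 0.29·14.652 + 0.31·15.1667 + 0.24·42 + 0.16·40.71 = 25.5443.
Var(X) = E[X²] − (E[X])² = 25.5443 − 20.6298 = 4.91458.

4.9146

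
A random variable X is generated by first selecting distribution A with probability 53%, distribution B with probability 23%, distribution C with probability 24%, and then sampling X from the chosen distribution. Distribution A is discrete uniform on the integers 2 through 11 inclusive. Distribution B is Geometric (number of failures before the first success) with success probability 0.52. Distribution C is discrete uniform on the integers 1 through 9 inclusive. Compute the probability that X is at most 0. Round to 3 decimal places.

0.120

Conditional on each component, P(X ≤ 0): A: 0; B: 0.52; C: 0.
By total probability, P(X ≤ 0) = 0.53·0 + 0.23·0.52 + 0.24·0 = 0.1196.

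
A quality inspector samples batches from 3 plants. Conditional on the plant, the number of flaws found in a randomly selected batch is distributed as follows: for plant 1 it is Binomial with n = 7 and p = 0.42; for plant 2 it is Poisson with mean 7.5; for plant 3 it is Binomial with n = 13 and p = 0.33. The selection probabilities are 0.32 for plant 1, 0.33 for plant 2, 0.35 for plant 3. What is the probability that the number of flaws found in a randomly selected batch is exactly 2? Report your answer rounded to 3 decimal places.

Conditional on each plant, P(X = 2): 1: 0.243141; 2: 0.0155555; 3: 0.10374.
By total probability, P(X = 2) = 0.32·0.243141 + 0.33·0.0155555 + 0.35·0.10374 = 0.119247.

0.119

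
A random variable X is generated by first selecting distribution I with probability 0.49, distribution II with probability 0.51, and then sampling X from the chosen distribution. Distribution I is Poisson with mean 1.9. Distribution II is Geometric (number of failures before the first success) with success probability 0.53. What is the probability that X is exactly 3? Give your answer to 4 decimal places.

Conditional on each component, P(X = 3): I: 0.170982; II: 0.0550262.
By total probability, P(X = 3) = 0.49·0.170982 + 0.51·0.0550262 = 0.111844.

0.1118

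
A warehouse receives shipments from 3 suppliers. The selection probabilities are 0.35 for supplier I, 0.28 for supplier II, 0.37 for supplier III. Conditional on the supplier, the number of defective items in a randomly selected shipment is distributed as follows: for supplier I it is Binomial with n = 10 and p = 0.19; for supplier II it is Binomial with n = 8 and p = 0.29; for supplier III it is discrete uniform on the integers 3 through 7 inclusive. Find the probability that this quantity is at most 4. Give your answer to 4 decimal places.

Conditional on each supplier, P(X ≤ 4): I: 0.973368; II: 0.949464; III: 0.4.
By total probability, P(X ≤ 4) = 0.35·0.973368 + 0.28·0.949464 + 0.37·0.4 = 0.754529.

0.7545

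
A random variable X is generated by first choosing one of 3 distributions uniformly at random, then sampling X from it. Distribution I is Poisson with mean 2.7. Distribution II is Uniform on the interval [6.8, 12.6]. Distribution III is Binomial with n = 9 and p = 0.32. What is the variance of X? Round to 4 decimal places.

Per component, I: μ=2.7, E[X²]=9.99; II: μ=9.7, E[X²]=96.8933; III: μ=2.88, E[X²]=10.2528.
E[X] = 0.333333·2.7 + 0.333333·9.7 + 0.333333·2.88 = 5.09333.
E[X²] = 0.333333·9.99 + 0.333333·96.8933 + 0.333333·10.2528 = 39.0454.
Var(X) = E[X²] − (E[X])² = 39.0454 − 25.942 = 13.1033.

13.1033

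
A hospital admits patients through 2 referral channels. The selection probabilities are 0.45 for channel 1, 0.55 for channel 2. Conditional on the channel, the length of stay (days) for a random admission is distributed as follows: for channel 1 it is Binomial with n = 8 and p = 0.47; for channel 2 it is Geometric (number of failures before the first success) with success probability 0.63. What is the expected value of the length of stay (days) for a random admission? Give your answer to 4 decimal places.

2.0150

Component means — 1: 3.76; 2: 0.587302.
E[X] = 0.45·3.76 + 0.55·0.587302 = 2.01502.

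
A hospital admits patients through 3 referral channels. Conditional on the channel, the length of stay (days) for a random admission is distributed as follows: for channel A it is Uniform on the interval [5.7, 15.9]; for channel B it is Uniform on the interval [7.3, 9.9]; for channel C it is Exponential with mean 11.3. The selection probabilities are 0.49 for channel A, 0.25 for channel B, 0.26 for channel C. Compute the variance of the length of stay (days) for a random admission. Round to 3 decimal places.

38.687

Per component, A: μ=10.8, E[X²]=125.31; B: μ=8.6, E[X²]=74.5233; C: μ=11.3, E[X²]=255.38.
E[X] = 0.49·10.8 + 0.25·8.6 + 0.26·11.3 = 10.38.
E[X²] = 0.49·125.31 + 0.25·74.5233 + 0.26·255.38 = 146.432.
Var(X) = E[X²] − (E[X])² = 146.432 − 107.744 = 38.6871.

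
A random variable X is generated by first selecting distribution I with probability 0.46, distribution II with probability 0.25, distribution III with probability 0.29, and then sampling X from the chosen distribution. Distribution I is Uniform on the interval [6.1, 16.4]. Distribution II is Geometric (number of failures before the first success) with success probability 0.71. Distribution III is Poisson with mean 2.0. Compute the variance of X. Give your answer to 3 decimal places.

29.905

Per component, I: μ=11.25, E[X²]=135.403; II: μ=0.408451, E[X²]=0.742115; III: μ=2, E[X²]=6.
E[X] = 0.46·11.25 + 0.25·0.408451 + 0.29·2 = 5.85711.
E[X²] = 0.46·135.403 + 0.25·0.742115 + 0.29·6 = 64.2111.
Var(X) = E[X²] − (E[X])² = 64.2111 − 34.3058 = 29.9053.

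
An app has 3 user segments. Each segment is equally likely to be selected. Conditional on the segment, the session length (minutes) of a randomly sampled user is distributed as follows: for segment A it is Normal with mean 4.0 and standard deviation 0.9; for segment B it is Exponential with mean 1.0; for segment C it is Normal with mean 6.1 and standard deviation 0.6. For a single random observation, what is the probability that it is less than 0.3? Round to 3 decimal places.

Conditional on each segment, P(X < 0.3): A: 1.9688e-05; B: 0.259182; C: 0.
By total probability, P(X < 0.3) = 0.333333·1.9688e-05 + 0.333333·0.259182 + 0.333333·0 = 0.0864005.

0.086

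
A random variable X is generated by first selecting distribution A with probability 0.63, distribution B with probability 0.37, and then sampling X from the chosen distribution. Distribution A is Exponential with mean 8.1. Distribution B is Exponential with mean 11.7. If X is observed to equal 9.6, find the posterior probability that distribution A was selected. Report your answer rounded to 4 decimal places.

0.6307

Likelihoods f(9.6 | ·): A: 0.0377395; B: 0.0376244.
Posterior ∝ prior × likelihood. Numerator for A: 0.63·0.0377395 = 0.0237759.
Normalizing constant: 0.63·0.0377395 + 0.37·0.0376244 = 0.0376969.
P(A | observation) = 0.0237759 / 0.0376969 = 0.630711.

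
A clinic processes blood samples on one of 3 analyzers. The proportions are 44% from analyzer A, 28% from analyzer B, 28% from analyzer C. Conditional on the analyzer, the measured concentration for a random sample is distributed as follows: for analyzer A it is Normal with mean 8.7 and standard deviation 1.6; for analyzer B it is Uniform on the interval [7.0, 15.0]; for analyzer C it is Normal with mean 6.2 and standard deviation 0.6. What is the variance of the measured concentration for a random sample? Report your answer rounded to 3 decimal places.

Per component, A: μ=8.7, E[X²]=78.25; B: μ=11, E[X²]=126.333; C: μ=6.2, E[X²]=38.8.
E[X] = 0.44·8.7 + 0.28·11 + 0.28·6.2 = 8.644.
E[X²] = 0.44·78.25 + 0.28·126.333 + 0.28·38.8 = 80.6673.
Var(X) = E[X²] − (E[X])² = 80.6673 − 74.7187 = 5.9486.

5.949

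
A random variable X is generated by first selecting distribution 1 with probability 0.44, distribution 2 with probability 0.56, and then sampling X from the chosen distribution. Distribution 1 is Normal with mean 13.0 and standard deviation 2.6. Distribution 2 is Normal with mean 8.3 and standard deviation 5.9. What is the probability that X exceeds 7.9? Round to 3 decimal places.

Conditional on each component, P(X > 7.9): 1: 0.975092; 2: 0.527026.
By total probability, P(X > 7.9) = 0.44·0.975092 + 0.56·0.527026 = 0.724175.

0.724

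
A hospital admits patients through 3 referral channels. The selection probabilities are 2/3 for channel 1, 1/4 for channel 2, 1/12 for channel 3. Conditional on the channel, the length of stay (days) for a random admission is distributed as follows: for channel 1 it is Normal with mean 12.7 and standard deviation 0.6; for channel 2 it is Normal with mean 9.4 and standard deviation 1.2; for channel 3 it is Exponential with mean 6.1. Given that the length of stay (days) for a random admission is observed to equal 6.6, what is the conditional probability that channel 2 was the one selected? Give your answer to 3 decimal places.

0.541

Likelihoods f(6.6 | ·): 1: 2.38879e-23; 2: 0.0218516; 3: 0.055562.
Posterior ∝ prior × likelihood. Numerator for 2: 0.25·0.0218516 = 0.00546289.
Normalizing constant: 0.666667·2.38879e-23 + 0.25·0.0218516 + 0.0833333·0.055562 = 0.0100931.
P(2 | observation) = 0.00546289 / 0.0100931 = 0.541253.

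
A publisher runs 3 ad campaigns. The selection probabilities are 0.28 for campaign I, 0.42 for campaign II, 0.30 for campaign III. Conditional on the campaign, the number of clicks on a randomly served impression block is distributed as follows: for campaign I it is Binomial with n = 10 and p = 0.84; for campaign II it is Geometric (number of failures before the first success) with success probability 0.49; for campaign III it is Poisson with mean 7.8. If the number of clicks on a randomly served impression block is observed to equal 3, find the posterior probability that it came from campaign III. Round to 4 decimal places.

0.2622

Likelihoods P(X=3 | ·): I: 0.000190923; II: 0.064999; III: 0.0324068.
Posterior ∝ prior × likelihood. Numerator for III: 0.3·0.0324068 = 0.00972203.
Normalizing constant: 0.28·0.000190923 + 0.42·0.064999 + 0.3·0.0324068 = 0.0370751.
P(III | observation) = 0.00972203 / 0.0370751 = 0.262226.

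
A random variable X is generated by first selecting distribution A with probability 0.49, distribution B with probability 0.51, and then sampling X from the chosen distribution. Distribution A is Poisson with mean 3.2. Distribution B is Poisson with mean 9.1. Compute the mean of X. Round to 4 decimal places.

Component means — A: 3.2; B: 9.1.
E[X] = 0.49·3.2 + 0.51·9.1 = 6.209.

6.2090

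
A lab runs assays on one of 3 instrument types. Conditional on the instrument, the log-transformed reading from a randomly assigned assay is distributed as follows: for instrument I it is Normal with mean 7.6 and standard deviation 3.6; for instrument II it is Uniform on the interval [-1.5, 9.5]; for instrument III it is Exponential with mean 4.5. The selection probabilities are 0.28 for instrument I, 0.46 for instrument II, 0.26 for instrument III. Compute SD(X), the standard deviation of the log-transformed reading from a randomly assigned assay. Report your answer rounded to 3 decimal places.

Per component, I: μ=7.6, E[X²]=70.72; II: μ=4, E[X²]=26.0833; III: μ=4.5, E[X²]=40.5.
E[X] = 0.28·7.6 + 0.46·4 + 0.26·4.5 = 5.138.
E[X²] = 0.28·70.72 + 0.46·26.0833 + 0.26·40.5 = 42.3299.
Var(X) = E[X²] − (E[X])² = 42.3299 − 26.399 = 15.9309.
SD(X) = √15.9309 = 3.99135.

3.991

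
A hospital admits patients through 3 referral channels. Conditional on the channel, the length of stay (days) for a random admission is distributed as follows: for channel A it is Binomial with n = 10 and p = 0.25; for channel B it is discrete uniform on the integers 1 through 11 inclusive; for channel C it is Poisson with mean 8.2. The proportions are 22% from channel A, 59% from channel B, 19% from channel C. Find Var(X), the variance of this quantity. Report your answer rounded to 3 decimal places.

Per component, A: μ=2.5, E[X²]=8.125; B: μ=6, E[X²]=46; C: μ=8.2, E[X²]=75.44.
E[X] = 0.22·2.5 + 0.59·6 + 0.19·8.2 = 5.648.
E[X²] = 0.22·8.125 + 0.59·46 + 0.19·75.44 = 43.2611.
Var(X) = E[X²] − (E[X])² = 43.2611 − 31.8999 = 11.3612.

11.361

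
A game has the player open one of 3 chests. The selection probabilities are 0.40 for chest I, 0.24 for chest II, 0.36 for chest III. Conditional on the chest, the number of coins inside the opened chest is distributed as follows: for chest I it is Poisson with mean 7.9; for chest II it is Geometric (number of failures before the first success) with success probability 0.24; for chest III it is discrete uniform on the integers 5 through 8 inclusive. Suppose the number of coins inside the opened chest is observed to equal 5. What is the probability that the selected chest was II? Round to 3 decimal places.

0.102

Likelihoods P(X=5 | ·): I: 0.0950666; II: 0.0608526; III: 0.25.
Posterior ∝ prior × likelihood. Numerator for II: 0.24·0.0608526 = 0.0146046.
Normalizing constant: 0.4·0.0950666 + 0.24·0.0608526 + 0.36·0.25 = 0.142631.
P(II | observation) = 0.0146046 / 0.142631 = 0.102394.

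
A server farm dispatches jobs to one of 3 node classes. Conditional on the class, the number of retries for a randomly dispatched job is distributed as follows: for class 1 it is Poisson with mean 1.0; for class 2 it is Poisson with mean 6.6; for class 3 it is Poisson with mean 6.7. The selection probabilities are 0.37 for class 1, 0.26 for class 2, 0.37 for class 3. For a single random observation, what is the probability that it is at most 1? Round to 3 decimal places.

Conditional on each class, P(X ≤ 1): 1: 0.735759; 2: 0.0103388; 3: 0.00947802.
By total probability, P(X ≤ 1) = 0.37·0.735759 + 0.26·0.0103388 + 0.37·0.00947802 = 0.278426.

0.278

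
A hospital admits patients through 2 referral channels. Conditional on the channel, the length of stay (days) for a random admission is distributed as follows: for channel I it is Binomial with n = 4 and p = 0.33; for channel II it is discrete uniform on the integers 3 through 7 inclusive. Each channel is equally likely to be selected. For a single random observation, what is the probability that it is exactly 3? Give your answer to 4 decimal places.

Conditional on each channel, P(X = 3): I: 0.0963112; II: 0.2.
By total probability, P(X = 3) = 0.5·0.0963112 + 0.5·0.2 = 0.148156.

0.1482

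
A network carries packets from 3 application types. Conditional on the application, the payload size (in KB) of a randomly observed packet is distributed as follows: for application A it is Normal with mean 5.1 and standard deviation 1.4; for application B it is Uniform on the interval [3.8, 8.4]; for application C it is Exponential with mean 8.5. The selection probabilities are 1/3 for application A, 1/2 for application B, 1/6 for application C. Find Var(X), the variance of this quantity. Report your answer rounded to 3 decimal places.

14.866

Per component, A: μ=5.1, E[X²]=27.97; B: μ=6.1, E[X²]=38.9733; C: μ=8.5, E[X²]=144.5.
E[X] = 0.333333·5.1 + 0.5·6.1 + 0.166667·8.5 = 6.16667.
E[X²] = 0.333333·27.97 + 0.5·38.9733 + 0.166667·144.5 = 52.8933.
Var(X) = E[X²] − (E[X])² = 52.8933 − 38.0278 = 14.8656.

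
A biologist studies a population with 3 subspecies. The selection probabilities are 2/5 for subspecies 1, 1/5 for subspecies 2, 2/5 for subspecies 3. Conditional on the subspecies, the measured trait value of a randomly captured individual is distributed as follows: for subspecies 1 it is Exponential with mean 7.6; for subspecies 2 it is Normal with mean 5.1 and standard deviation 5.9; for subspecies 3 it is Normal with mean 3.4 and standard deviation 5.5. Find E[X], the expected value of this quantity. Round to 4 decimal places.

Component means — 1: 7.6; 2: 5.1; 3: 3.4.
E[X] = 0.4·7.6 + 0.2·5.1 + 0.4·3.4 = 5.42.

5.4200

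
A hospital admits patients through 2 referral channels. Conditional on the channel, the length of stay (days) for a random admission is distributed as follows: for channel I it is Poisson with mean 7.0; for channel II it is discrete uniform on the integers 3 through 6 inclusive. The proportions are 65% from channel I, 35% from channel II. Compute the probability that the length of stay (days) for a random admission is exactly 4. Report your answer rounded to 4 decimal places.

0.1468

Conditional on each channel, P(X = 4): I: 0.0912262; II: 0.25.
By total probability, P(X = 4) = 0.65·0.0912262 + 0.35·0.25 = 0.146797.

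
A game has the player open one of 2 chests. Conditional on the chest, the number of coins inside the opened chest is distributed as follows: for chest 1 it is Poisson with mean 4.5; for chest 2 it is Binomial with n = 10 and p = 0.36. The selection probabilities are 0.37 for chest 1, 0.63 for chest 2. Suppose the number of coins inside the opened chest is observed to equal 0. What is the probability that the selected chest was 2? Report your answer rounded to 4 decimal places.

0.6386

Likelihoods P(X=0 | ·): 1: 0.011109; 2: 0.0115292.
Posterior ∝ prior × likelihood. Numerator for 2: 0.63·0.0115292 = 0.00726341.
Normalizing constant: 0.37·0.011109 + 0.63·0.0115292 = 0.0113737.
P(2 | observation) = 0.00726341 / 0.0113737 = 0.638612.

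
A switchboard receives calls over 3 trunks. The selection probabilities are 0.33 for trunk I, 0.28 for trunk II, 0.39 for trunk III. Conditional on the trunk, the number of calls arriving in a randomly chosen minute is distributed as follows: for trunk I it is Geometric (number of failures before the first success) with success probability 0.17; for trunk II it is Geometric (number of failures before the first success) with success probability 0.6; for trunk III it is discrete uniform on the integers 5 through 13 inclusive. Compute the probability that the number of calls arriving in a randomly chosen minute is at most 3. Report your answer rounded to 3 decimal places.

Conditional on each trunk, P(X ≤ 3): I: 0.525417; II: 0.9744; III: 0.
By total probability, P(X ≤ 3) = 0.33·0.525417 + 0.28·0.9744 + 0.39·0 = 0.44622.

0.446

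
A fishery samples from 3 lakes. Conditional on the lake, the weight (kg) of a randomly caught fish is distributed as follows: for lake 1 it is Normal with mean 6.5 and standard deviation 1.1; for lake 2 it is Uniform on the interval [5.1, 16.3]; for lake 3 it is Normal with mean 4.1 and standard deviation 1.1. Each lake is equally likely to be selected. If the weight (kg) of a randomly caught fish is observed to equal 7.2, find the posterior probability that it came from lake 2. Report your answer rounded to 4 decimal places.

0.2276

Likelihoods f(7.2 | ·): 1: 0.296198; 2: 0.0892857; 3: 0.00683757.
Posterior ∝ prior × likelihood. Numerator for 2: 0.333333·0.0892857 = 0.0297619.
Normalizing constant: 0.333333·0.296198 + 0.333333·0.0892857 + 0.333333·0.00683757 = 0.130774.
P(2 | observation) = 0.0297619 / 0.130774 = 0.227583.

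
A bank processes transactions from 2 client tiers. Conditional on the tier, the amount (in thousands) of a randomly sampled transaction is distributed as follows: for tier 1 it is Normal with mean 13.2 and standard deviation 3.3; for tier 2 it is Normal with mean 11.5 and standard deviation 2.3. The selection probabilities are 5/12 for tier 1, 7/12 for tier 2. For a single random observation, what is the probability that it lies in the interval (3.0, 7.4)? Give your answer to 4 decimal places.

0.0377

Conditional on each tier, P(3.0 < X < 7.4): 1: 0.0384121; 2: 0.0372154.
By total probability, P(3.0 < X < 7.4) = 0.416667·0.0384121 + 0.583333·0.0372154 = 0.037714.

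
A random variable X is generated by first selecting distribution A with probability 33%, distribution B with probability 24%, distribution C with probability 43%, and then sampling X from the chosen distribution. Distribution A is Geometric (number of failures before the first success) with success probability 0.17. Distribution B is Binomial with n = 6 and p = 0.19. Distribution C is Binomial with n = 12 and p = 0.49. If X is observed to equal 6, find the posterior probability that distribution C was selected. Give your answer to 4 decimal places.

0.8406

Likelihoods P(X=6 | ·): A: 0.0555799; B: 4.70459e-05; C: 0.225045.
Posterior ∝ prior × likelihood. Numerator for C: 0.43·0.225045 = 0.0967694.
Normalizing constant: 0.33·0.0555799 + 0.24·4.70459e-05 + 0.43·0.225045 = 0.115122.
P(C | observation) = 0.0967694 / 0.115122 = 0.840581.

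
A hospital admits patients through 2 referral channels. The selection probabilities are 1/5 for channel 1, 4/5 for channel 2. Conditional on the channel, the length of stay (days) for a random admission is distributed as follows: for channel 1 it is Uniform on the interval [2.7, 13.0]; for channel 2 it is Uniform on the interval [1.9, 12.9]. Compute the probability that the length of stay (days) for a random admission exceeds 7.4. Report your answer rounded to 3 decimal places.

0.509

Conditional on each channel, P(X > 7.4): 1: 0.543689; 2: 0.5.
By total probability, P(X > 7.4) = 0.2·0.543689 + 0.8·0.5 = 0.508738.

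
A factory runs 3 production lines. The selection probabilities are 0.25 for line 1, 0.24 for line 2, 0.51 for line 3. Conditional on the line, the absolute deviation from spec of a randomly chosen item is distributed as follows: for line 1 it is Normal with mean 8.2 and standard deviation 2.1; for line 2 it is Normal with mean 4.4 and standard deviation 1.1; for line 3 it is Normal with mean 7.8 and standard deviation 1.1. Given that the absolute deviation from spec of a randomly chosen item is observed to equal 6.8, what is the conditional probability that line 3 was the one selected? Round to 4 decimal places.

Likelihoods f(6.8 | ·): 1: 0.152118; 2: 0.0335602; 3: 0.239915.
Posterior ∝ prior × likelihood. Numerator for 3: 0.51·0.239915 = 0.122356.
Normalizing constant: 0.25·0.152118 + 0.24·0.0335602 + 0.51·0.239915 = 0.16844.
P(3 | observation) = 0.122356 / 0.16844 = 0.726408.

0.7264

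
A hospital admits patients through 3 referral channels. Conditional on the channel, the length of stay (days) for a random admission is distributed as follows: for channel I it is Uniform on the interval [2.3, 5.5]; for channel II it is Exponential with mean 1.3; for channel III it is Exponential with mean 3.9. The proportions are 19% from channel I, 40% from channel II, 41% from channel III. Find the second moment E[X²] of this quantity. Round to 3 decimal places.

16.876

For each component E[X²] = Var + (mean)², giving I: 16.0633; II: 3.38; III: 30.42.
Overall E[X²] = 0.19·16.0633 + 0.4·3.38 + 0.41·30.42 = 16.8762.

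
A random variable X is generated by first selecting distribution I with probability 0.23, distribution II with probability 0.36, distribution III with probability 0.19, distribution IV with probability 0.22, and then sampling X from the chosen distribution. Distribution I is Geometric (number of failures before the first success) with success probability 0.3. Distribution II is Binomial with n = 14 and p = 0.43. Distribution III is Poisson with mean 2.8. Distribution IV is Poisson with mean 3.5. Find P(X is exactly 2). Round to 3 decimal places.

Conditional on each component, P(X = 2): I: 0.147; II: 0.0197914; III: 0.238375; IV: 0.184959.
By total probability, P(X = 2) = 0.23·0.147 + 0.36·0.0197914 + 0.19·0.238375 + 0.22·0.184959 = 0.126917.

0.127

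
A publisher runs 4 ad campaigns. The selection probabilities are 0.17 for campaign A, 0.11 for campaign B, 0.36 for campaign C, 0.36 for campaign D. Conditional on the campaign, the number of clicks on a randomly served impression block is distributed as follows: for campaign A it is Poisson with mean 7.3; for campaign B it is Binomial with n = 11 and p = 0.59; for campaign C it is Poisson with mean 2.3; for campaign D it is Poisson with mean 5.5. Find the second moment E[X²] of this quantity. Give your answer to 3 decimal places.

30.829

For each component E[X²] = Var + (mean)², giving A: 60.59; B: 44.781; C: 7.59; D: 35.75.
Overall E[X²] = 0.17·60.59 + 0.11·44.781 + 0.36·7.59 + 0.36·35.75 = 30.8286.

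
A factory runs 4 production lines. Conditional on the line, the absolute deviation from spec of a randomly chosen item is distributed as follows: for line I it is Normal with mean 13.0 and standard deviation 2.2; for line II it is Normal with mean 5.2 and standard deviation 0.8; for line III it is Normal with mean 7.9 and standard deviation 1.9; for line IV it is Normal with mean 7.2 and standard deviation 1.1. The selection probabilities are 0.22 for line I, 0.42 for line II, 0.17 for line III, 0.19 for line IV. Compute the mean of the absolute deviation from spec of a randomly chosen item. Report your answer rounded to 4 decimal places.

Component means — I: 13; II: 5.2; III: 7.9; IV: 7.2.
E[X] = 0.22·13 + 0.42·5.2 + 0.17·7.9 + 0.19·7.2 = 7.755.

7.7550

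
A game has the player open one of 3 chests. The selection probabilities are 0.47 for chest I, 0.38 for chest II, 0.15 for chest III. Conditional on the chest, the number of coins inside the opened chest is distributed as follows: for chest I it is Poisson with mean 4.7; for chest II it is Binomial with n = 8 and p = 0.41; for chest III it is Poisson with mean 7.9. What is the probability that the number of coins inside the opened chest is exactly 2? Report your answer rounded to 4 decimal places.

Conditional on each chest, P(X = 2): I: 0.100457; II: 0.198535; III: 0.0115691.
By total probability, P(X = 2) = 0.47·0.100457 + 0.38·0.198535 + 0.15·0.0115691 = 0.124394.

0.1244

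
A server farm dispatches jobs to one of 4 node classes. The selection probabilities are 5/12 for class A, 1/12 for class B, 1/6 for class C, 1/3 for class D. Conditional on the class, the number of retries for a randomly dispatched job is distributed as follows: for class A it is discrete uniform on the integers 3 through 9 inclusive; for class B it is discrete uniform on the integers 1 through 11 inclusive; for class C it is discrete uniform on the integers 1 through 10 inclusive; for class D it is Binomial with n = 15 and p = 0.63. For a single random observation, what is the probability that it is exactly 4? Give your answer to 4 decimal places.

0.0850

Conditional on each class, P(X = 4): A: 0.142857; B: 0.0909091; C: 0.1; D: 0.00382573.
By total probability, P(X = 4) = 0.416667·0.142857 + 0.0833333·0.0909091 + 0.166667·0.1 + 0.333333·0.00382573 = 0.0850415.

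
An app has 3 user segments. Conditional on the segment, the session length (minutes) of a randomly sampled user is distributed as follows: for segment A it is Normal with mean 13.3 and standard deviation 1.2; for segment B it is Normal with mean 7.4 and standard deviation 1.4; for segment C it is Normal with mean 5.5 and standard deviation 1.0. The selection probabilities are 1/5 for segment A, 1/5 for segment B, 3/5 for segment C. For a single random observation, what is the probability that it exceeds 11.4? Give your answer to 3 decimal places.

Conditional on each segment, P(X > 11.4): A: 0.943327; B: 0.00213737; C: 1.81751e-09.
By total probability, P(X > 11.4) = 0.2·0.943327 + 0.2·0.00213737 + 0.6·1.81751e-09 = 0.189093.

0.189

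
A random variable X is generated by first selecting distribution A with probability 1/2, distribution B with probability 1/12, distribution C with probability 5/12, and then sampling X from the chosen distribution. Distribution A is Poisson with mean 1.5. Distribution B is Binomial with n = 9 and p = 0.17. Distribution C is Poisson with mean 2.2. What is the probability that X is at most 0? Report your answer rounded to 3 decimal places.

0.173

Conditional on each component, P(X ≤ 0): A: 0.22313; B: 0.18694; C: 0.110803.
By total probability, P(X ≤ 0) = 0.5·0.22313 + 0.0833333·0.18694 + 0.416667·0.110803 = 0.173311.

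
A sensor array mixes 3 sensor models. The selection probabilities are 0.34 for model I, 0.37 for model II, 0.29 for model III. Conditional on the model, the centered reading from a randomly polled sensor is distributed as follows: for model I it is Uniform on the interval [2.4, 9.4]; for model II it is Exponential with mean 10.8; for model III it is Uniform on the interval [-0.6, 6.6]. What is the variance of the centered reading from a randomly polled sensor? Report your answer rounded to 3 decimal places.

56.176

Per component, I: μ=5.9, E[X²]=38.8933; II: μ=10.8, E[X²]=233.28; III: μ=3, E[X²]=13.32.
E[X] = 0.34·5.9 + 0.37·10.8 + 0.29·3 = 6.872.
E[X²] = 0.34·38.8933 + 0.37·233.28 + 0.29·13.32 = 103.4.
Var(X) = E[X²] − (E[X])² = 103.4 − 47.2244 = 56.1757.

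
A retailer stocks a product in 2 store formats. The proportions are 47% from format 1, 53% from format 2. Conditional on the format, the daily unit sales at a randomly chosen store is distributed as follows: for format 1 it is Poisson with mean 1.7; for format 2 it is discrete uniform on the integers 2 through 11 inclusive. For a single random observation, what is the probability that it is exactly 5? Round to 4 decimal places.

Conditional on each format, P(X = 5): 1: 0.0216154; 2: 0.1.
By total probability, P(X = 5) = 0.47·0.0216154 + 0.53·0.1 = 0.0631592.

0.0632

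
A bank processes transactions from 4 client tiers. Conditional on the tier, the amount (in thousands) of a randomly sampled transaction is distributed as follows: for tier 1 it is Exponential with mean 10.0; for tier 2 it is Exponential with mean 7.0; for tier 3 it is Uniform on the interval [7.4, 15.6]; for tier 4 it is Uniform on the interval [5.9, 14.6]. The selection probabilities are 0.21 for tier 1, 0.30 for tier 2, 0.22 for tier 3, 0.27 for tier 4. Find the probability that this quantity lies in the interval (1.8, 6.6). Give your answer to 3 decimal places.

0.204

Conditional on each tier, P(1.8 < X < 6.6): 1: 0.318419; 2: 0.383744; 3: 0; 4: 0.0804598.
By total probability, P(1.8 < X < 6.6) = 0.21·0.318419 + 0.3·0.383744 + 0.22·0 + 0.27·0.0804598 = 0.203715.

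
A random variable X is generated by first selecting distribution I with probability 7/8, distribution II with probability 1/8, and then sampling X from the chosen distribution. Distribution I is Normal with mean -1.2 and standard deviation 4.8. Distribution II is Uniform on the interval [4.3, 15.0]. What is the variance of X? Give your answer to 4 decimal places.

34.2285

Per component, I: μ=-1.2, E[X²]=24.48; II: μ=9.65, E[X²]=102.663.
E[X] = 0.875·-1.2 + 0.125·9.65 = 0.15625.
E[X²] = 0.875·24.48 + 0.125·102.663 = 34.2529.
Var(X) = E[X²] − (E[X])² = 34.2529 − 0.0244141 = 34.2285.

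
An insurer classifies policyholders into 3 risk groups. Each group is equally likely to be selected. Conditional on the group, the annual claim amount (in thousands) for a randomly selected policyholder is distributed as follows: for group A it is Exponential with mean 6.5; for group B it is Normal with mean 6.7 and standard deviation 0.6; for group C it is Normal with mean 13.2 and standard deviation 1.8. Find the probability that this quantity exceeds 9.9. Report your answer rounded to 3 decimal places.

0.395

Conditional on each group, P(X > 9.9): A: 0.21804; B: 4.8213e-08; C: 0.966623.
By total probability, P(X > 9.9) = 0.333333·0.21804 + 0.333333·4.8213e-08 + 0.333333·0.966623 = 0.394888.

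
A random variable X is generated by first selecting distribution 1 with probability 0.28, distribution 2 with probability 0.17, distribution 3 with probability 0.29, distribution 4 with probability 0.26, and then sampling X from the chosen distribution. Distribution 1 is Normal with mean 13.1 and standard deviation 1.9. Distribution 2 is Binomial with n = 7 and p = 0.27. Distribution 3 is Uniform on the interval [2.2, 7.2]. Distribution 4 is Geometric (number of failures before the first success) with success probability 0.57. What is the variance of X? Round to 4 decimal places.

Per component, 1: μ=13.1, E[X²]=175.22; 2: μ=1.89, E[X²]=4.9518; 3: μ=4.7, E[X²]=24.1733; 4: μ=0.754386, E[X²]=1.89258.
E[X] = 0.28·13.1 + 0.17·1.89 + 0.29·4.7 + 0.26·0.754386 = 5.54844.
E[X²] = 0.28·175.22 + 0.17·4.9518 + 0.29·24.1733 + 0.26·1.89258 = 57.4057.
Var(X) = E[X²] − (E[X])² = 57.4057 − 30.7852 = 26.6206.

26.6206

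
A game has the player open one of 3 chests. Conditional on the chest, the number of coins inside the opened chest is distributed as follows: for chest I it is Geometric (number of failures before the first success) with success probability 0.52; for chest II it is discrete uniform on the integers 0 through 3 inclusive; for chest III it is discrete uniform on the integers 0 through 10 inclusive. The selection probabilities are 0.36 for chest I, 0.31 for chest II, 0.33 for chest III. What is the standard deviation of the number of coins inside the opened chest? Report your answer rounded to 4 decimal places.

2.7553

Per component, I: μ=0.923077, E[X²]=2.62722; II: μ=1.5, E[X²]=3.5; III: μ=5, E[X²]=35.
E[X] = 0.36·0.923077 + 0.31·1.5 + 0.33·5 = 2.44731.
E[X²] = 0.36·2.62722 + 0.31·3.5 + 0.33·35 = 13.5808.
Var(X) = E[X²] − (E[X])² = 13.5808 − 5.98931 = 7.59148.
SD(X) = √7.59148 = 2.75526.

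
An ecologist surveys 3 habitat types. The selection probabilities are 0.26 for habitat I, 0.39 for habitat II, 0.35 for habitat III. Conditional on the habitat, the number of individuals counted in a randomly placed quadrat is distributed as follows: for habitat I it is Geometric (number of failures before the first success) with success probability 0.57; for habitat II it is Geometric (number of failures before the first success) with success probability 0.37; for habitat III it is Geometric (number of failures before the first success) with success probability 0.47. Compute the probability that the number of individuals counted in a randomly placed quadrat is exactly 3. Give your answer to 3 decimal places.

Conditional on each habitat, P(X = 3): I: 0.045319; II: 0.0925174; III: 0.0699722.
By total probability, P(X = 3) = 0.26·0.045319 + 0.39·0.0925174 + 0.35·0.0699722 = 0.072355.

0.072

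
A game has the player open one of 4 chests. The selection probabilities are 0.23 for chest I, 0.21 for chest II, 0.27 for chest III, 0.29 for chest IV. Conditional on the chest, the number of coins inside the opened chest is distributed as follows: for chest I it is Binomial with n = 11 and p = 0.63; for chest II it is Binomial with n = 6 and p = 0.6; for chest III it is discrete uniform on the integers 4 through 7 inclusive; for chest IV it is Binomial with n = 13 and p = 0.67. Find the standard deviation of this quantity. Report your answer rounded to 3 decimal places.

2.353

Per component, I: μ=6.93, E[X²]=50.589; II: μ=3.6, E[X²]=14.4; III: μ=5.5, E[X²]=31.5; IV: μ=8.71, E[X²]=78.7384.
E[X] = 0.23·6.93 + 0.21·3.6 + 0.27·5.5 + 0.29·8.71 = 6.3608.
E[X²] = 0.23·50.589 + 0.21·14.4 + 0.27·31.5 + 0.29·78.7384 = 45.9986.
Var(X) = E[X²] − (E[X])² = 45.9986 − 40.4598 = 5.53883.
SD(X) = √5.53883 = 2.35347.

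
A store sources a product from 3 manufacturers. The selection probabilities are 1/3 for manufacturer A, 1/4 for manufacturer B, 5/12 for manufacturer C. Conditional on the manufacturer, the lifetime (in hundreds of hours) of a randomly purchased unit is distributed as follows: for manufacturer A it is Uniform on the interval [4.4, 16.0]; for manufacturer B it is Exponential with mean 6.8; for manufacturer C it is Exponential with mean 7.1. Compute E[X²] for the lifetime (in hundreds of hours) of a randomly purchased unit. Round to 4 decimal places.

For each component E[X²] = Var + (mean)², giving A: 115.253; B: 92.48; C: 100.82.
Overall E[X²] = 0.333333·115.253 + 0.25·92.48 + 0.416667·100.82 = 103.546.

103.5461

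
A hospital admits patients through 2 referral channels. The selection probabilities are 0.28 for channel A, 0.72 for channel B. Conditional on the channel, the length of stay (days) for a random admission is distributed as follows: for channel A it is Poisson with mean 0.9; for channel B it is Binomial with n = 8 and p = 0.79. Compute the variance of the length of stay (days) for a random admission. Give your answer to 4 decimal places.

7.1299

Per component, A: μ=0.9, E[X²]=1.71; B: μ=6.32, E[X²]=41.2696.
E[X] = 0.28·0.9 + 0.72·6.32 = 4.8024.
E[X²] = 0.28·1.71 + 0.72·41.2696 = 30.1929.
Var(X) = E[X²] − (E[X])² = 30.1929 − 23.063 = 7.12987.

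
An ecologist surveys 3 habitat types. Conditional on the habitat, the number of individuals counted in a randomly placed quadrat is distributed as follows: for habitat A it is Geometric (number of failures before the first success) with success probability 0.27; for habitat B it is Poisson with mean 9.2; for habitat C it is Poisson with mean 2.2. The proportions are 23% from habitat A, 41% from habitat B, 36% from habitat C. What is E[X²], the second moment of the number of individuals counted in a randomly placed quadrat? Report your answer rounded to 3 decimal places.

For each component E[X²] = Var + (mean)², giving A: 17.3237; B: 93.84; C: 7.04.
Overall E[X²] = 0.23·17.3237 + 0.41·93.84 + 0.36·7.04 = 44.9933.

44.993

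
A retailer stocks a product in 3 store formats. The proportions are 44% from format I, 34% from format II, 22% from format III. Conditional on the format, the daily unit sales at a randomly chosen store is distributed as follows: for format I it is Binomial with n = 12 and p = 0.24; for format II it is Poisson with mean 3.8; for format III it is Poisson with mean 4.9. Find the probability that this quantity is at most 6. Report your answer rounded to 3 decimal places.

0.915

Conditional on each format, P(X ≤ 6): I: 0.988691; II: 0.909108; III: 0.776655.
By total probability, P(X ≤ 6) = 0.44·0.988691 + 0.34·0.909108 + 0.22·0.776655 = 0.914985.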